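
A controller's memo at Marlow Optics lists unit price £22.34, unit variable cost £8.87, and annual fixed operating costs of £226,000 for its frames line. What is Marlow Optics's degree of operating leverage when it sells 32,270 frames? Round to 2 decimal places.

2.08

Total contribution margin = 32,270 × £13.47 = £434,676.90.
EBIT = £434,676.90 − £226,000 = £208,676.90.
So DOL = total CM / EBIT = £434,676.90 / £208,676.90 = 2.0830.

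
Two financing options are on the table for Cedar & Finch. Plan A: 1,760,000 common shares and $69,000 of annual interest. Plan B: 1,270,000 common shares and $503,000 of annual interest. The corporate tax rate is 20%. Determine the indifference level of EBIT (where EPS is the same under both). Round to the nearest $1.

At indifference, (EBIT − 69,000)(1 − t)/1,760,000 = (EBIT − 503,000)(1 − t)/1,270,000.
Cancelling (1 − t) and cross-multiplying: 1,270,000·(EBIT − 69,000) = 1,760,000·(EBIT − 503,000).
Solving, EBIT = (503,000·1,760,000 − 69,000·1,270,000) / (1,760,000 − 1,270,000) = 797,650,000,000 / 490,000 = 1,627,857.14.

$1,627,857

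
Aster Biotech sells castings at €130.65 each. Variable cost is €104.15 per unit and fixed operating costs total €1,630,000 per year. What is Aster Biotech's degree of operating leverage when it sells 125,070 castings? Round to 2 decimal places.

At 125,070 units, contribution = 125,070 × €26.50 = €3,314,355.00.
Operating income = contribution − fixed costs = €3,314,355.00 − €1,630,000 = €1,684,355.00.
DOL = contribution ÷ EBIT = €3,314,355.00 ÷ €1,684,355.00 = 1.9677.

1.97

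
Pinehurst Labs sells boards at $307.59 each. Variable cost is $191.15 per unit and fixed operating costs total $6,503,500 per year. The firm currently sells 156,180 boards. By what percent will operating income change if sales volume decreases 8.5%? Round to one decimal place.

-13.2%

Contribution at this volume is 156,180 × $116.44 = $18,185,599.20.
EBIT = $18,185,599.20 − $6,503,500 = $11,682,099.20.
So DOL = total CM / EBIT = $18,185,599.20 / $11,682,099.20 = 1.5567.
%ΔEBIT = DOL × %ΔSales = 1.5567 × -8.5% = -13.2%.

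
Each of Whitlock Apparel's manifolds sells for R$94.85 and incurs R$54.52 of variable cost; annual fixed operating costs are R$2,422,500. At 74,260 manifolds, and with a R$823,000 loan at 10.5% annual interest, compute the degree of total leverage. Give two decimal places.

Total contribution margin = 74,260 × R$40.33 = R$2,994,905.80.
EBIT = R$2,994,905.80 − R$2,422,500 = R$572,405.80. Interest = R$86,415.00.
DOL = R$2,994,905.80 ÷ R$572,405.80 = 5.2321; DFL = R$572,405.80 ÷ R$485,990.80 = 1.1778.
Combined leverage = 5.2321 × 1.1778 = 6.1624.

6.16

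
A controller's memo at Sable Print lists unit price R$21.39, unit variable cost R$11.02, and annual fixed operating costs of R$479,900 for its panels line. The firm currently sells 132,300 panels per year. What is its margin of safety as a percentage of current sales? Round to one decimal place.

65.0%

Unit CM = price − variable cost = R$21.39 − R$11.02 = R$10.37. Break-even units = R$479,900 ÷ R$10.37 = 46,277.72; break-even revenue = 46,277.72 × R$21.39 = R$989,880.52.
Current sales = 132,300 × R$21.39 = R$2,829,897.00.
Margin of safety = (R$2,829,897.00 − R$989,880.52) ÷ R$2,829,897.00 = 65.0%.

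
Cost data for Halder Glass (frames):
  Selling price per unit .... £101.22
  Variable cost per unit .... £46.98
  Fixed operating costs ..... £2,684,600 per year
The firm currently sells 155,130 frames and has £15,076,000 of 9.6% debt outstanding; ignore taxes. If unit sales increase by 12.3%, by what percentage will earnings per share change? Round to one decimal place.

+24.2%

Total contribution margin = 155,130 × £54.24 = £8,414,251.20.
EBIT = £8,414,251.20 − £2,684,600 = £5,729,651.20.
Interest = £1,447,296.00, so EBIT − I = £4,282,355.20.
Degree of combined leverage = contribution ÷ (EBIT − I) = £8,414,251.20 ÷ £4,282,355.20 = 1.9649.
%ΔEPS = DCL × %ΔSales = 1.9649 × +12.3% = +24.2%.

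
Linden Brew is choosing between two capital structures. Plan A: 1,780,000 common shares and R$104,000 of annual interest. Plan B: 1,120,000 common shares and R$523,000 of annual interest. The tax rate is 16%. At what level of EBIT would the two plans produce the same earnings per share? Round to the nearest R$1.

R$1,234,030

At indifference, (EBIT − 104,000)(1 − t)/1,780,000 = (EBIT − 523,000)(1 − t)/1,120,000.
Cancelling (1 − t) and cross-multiplying: 1,120,000·(EBIT − 104,000) = 1,780,000·(EBIT − 523,000).
EBIT × (1,780,000 − 1,120,000) = 523,000 × 1,780,000 − 104,000 × 1,120,000 = 814,460,000,000, so EBIT = 814,460,000,000 ÷ 660,000 = 1,234,030.30.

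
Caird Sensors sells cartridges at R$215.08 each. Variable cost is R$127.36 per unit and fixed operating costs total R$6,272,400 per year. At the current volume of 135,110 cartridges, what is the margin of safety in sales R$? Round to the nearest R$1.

R$13,680,209

Unit CM = price − variable cost = R$215.08 − R$127.36 = R$87.72. Break-even units = R$6,272,400 ÷ R$87.72 = 71,504.79; break-even revenue = 71,504.79 × R$215.08 = R$15,379,249.79.
Current sales = 135,110 × R$215.08 = R$29,059,458.80.
Margin of safety = R$29,059,458.80 − R$15,379,249.79 = R$13,680,209.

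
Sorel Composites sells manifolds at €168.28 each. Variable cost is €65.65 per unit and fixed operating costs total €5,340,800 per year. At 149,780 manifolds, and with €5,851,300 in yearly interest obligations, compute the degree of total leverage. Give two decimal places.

3.68

Contribution at this volume is 149,780 × €102.63 = €15,371,921.40.
EBIT = €15,371,921.40 − €5,340,800 = €10,031,121.40. Interest = €5,851,300.00.
DOL = €15,371,921.40 ÷ €10,031,121.40 = 1.5324; DFL = €10,031,121.40 ÷ €4,179,821.40 = 2.3999.
Combined leverage = 1.5324 × 2.3999 = 3.6776.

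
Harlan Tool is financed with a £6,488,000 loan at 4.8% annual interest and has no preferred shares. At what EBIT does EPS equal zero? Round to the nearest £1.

£311,424

Annual interest = 4.8% × £6,488,000 = £311,424.00.
Without preferred stock the financial break-even is simply EBIT = interest = £311,424.00.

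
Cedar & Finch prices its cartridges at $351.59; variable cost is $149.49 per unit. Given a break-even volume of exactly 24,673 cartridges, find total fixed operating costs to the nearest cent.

$4,986,413.30

Each unit contributes $351.59 − $149.49 = $202.10.
Since BE = FC / CM, FC = 24,673 × $202.10 = $4,986,413.30.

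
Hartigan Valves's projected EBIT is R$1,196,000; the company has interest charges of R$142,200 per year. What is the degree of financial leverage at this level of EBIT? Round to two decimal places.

Interest = R$142,200.00.
Degree of financial leverage = EBIT / (EBIT − interest) = R$1,196,000 / R$1,053,800.00 = 1.1349.

1.13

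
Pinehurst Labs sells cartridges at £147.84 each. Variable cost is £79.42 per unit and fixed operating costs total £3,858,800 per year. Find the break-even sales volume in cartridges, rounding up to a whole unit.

Each unit contributes £147.84 − £79.42 = £68.42.
Break-even Q = £3,858,800 / £68.42 = 56,398.71 → 56,399 cartridges.

56,399 cartridges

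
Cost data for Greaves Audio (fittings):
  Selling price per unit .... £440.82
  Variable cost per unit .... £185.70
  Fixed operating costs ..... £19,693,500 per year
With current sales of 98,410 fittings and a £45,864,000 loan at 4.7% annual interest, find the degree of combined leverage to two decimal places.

Contribution at this volume is 98,410 × £255.12 = £25,106,359.20.
Subtracting fixed costs: EBIT = £25,106,359.20 − £19,693,500 = £5,412,859.20. Interest = £2,155,608.00.
DOL = £25,106,359.20 ÷ £5,412,859.20 = 4.6383; DFL = £5,412,859.20 ÷ £3,257,251.20 = 1.6618.
DCL = DOL × DFL = 4.6383 × 1.6618 = 7.7079.

7.71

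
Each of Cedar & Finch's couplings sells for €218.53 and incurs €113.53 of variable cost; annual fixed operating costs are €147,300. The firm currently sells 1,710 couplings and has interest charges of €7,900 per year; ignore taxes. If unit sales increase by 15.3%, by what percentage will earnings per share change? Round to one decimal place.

At 1,710 units, contribution = 1,710 × €105.00 = €179,550.00.
EBIT = €179,550.00 − €147,300 = €32,250.00.
Interest = €7,900.00, so EBIT − I = €24,350.00.
Degree of combined leverage = contribution ÷ (EBIT − I) = €179,550.00 ÷ €24,350.00 = 7.3737.
EPS therefore changes by 7.3737 × (+15.3%) = +112.8%.

+112.8%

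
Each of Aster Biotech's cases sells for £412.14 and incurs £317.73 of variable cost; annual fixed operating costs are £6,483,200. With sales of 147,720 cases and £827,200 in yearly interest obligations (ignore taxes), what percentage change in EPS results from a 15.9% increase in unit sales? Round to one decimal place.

Contribution at this volume is 147,720 × £94.41 = £13,946,245.20.
EBIT = £13,946,245.20 − £6,483,200 = £7,463,045.20.
After interest of £827,200.00, pre-tax earnings = £6,635,845.20.
Degree of combined leverage = contribution ÷ (EBIT − I) = £13,946,245.20 ÷ £6,635,845.20 = 2.1017.
%ΔEPS = DCL × %ΔSales = 2.1017 × +15.9% = +33.4%.

+33.4%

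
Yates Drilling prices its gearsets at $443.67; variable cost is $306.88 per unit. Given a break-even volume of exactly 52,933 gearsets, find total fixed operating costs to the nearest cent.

$7,240,705.07

Contribution margin per unit = $443.67 − $306.88 = $136.79.
Fixed costs = break-even units × CM = 52,933 × $136.79 = $7,240,705.07.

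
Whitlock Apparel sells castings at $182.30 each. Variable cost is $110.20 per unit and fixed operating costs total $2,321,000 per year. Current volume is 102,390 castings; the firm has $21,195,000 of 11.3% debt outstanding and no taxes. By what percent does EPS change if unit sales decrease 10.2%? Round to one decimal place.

At 102,390 units, contribution = 102,390 × $72.10 = $7,382,319.00.
EBIT = $7,382,319.00 − $2,321,000 = $5,061,319.00.
Interest = $2,395,035.00, so EBIT − I = $2,666,284.00.
Degree of combined leverage = contribution ÷ (EBIT − I) = $7,382,319.00 ÷ $2,666,284.00 = 2.7688.
EPS therefore changes by 2.7688 × (-10.2%) = -28.2%.

-28.2%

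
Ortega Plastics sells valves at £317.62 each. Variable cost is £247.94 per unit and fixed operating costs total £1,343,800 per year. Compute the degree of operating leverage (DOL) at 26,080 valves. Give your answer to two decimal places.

Total contribution margin = 26,080 × £69.68 = £1,817,254.40.
Operating income = contribution − fixed costs = £1,817,254.40 − £1,343,800 = £473,454.40.
So DOL = total CM / EBIT = £1,817,254.40 / £473,454.40 = 3.8383.

3.84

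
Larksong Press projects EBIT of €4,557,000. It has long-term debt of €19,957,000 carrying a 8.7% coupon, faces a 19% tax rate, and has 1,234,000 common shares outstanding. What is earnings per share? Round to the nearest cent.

€1.85

Interest = €1,736,259.00, so EBT = €4,557,000 − €1,736,259.00 = €2,820,741.00.
After tax at 19%: net income = €2,820,741.00 × 0.81 = €2,284,800.21.
EPS = €2,284,800.21 ÷ 1,234,000 = €1.85.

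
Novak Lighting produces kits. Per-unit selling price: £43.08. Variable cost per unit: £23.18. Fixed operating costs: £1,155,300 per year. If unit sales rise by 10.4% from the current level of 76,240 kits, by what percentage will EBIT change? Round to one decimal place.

Contribution at this volume is 76,240 × £19.90 = £1,517,176.00.
Subtracting fixed costs: EBIT = £1,517,176.00 − £1,155,300 = £361,876.00.
Degree of operating leverage = £1,517,176.00 / £361,876.00 = 4.1925.
So EBIT moves 4.1925 × (+10.4%) = +43.6%.

+43.6%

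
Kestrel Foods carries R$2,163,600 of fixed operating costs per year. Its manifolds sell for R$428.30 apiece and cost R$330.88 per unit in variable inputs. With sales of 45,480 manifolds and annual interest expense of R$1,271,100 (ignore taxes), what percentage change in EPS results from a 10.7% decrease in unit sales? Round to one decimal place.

-47.6%

Total contribution margin = 45,480 × R$97.42 = R$4,430,661.60.
Subtracting fixed costs: EBIT = R$4,430,661.60 − R$2,163,600 = R$2,267,061.60.
Interest = R$1,271,100.00, so EBIT − I = R$995,961.60.
DCL = total CM / (EBIT − I) = R$4,430,661.60 / R$995,961.60 = 4.4486.
EPS therefore changes by 4.4486 × (-10.7%) = -47.6%.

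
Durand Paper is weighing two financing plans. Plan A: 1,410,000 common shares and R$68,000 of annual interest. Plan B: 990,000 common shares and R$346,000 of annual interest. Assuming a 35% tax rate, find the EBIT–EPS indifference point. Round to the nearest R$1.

At indifference, (EBIT − 68,000)(1 − t)/1,410,000 = (EBIT − 346,000)(1 − t)/990,000.
Cancelling (1 − t) and cross-multiplying: 990,000·(EBIT − 68,000) = 1,410,000·(EBIT − 346,000).
Solving, EBIT = (346,000·1,410,000 − 68,000·990,000) / (1,410,000 − 990,000) = 420,540,000,000 / 420,000 = 1,001,285.71.

R$1,001,286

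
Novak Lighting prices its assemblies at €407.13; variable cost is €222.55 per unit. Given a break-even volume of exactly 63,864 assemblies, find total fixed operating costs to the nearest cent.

€11,788,017.12

Each unit contributes €407.13 − €222.55 = €184.58.
Fixed costs = break-even units × CM = 63,864 × €184.58 = €11,788,017.12.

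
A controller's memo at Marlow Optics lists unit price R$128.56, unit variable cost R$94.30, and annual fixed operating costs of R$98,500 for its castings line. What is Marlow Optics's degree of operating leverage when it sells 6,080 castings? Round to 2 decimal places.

At 6,080 units, contribution = 6,080 × R$34.26 = R$208,300.80.
Operating income = contribution − fixed costs = R$208,300.80 − R$98,500 = R$109,800.80.
So DOL = total CM / EBIT = R$208,300.80 / R$109,800.80 = 1.8971.

1.90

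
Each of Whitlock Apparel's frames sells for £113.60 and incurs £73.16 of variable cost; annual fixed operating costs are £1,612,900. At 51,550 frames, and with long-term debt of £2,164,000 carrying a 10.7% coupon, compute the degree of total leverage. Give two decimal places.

Total contribution margin = 51,550 × £40.44 = £2,084,682.00.
EBIT = £2,084,682.00 − £1,612,900 = £471,782.00. Interest = £231,548.00.
DOL = £2,084,682.00 ÷ £471,782.00 = 4.4187; DFL = £471,782.00 ÷ £240,234.00 = 1.9638.
Combined leverage = 4.4187 × 1.9638 = 8.6774.

8.68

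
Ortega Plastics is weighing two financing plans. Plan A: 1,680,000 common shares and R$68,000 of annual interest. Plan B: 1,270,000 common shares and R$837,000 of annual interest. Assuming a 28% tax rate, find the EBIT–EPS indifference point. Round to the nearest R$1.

At indifference, (EBIT − 68,000)(1 − t)/1,680,000 = (EBIT − 837,000)(1 − t)/1,270,000.
The (1 − t) factor cancels: (EBIT − 68,000) × 1,270,000 = (EBIT − 837,000) × 1,680,000.
Solving, EBIT = (837,000·1,680,000 − 68,000·1,270,000) / (1,680,000 − 1,270,000) = 1,319,800,000,000 / 410,000 = 3,219,024.39.

R$3,219,024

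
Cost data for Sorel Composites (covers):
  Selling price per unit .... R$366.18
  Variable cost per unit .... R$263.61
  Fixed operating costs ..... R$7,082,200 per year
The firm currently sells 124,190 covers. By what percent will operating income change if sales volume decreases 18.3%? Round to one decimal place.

-41.2%

Total contribution margin = 124,190 × R$102.57 = R$12,738,168.30.
Operating income = contribution − fixed costs = R$12,738,168.30 − R$7,082,200 = R$5,655,968.30.
So DOL = total CM / EBIT = R$12,738,168.30 / R$5,655,968.30 = 2.2522.
%ΔEBIT = DOL × %ΔSales = 2.2522 × -18.3% = -41.2%.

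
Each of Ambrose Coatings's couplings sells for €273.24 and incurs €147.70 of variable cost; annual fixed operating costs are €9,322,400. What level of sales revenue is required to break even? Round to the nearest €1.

€20,290,366

CM per unit = €273.24 − €147.70 = €125.54; CM ratio = €125.54 / €273.24 = 0.4594.
Break-even revenue = fixed costs × price ÷ CM = €9,322,400 × €273.24 ÷ €125.54 = €20,290,366.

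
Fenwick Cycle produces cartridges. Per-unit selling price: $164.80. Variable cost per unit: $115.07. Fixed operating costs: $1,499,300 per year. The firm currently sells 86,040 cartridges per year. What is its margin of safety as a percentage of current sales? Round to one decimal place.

65.0%

Each unit contributes $164.80 − $115.07 = $49.73. Break-even units = $1,499,300 ÷ $49.73 = 30,148.80; break-even revenue = 30,148.80 × $164.80 = $4,968,522.82.
Current sales = 86,040 × $164.80 = $14,179,392.00.
Margin of safety = ($14,179,392.00 − $4,968,522.82) ÷ $14,179,392.00 = 65.0%.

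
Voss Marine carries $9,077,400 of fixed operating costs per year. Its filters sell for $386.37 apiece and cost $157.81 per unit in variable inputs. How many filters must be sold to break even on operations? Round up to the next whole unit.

39,716 filters

Contribution margin per unit = $386.37 − $157.81 = $228.56.
Break-even Q = $9,077,400 / $228.56 = 39,715.61 → 39,716 filters.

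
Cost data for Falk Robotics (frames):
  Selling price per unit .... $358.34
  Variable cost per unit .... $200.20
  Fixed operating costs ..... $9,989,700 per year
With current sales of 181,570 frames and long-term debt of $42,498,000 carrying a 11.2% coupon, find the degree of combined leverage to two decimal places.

At 181,570 units, contribution = 181,570 × $158.14 = $28,713,479.80.
Subtracting fixed costs: EBIT = $28,713,479.80 − $9,989,700 = $18,723,779.80. Interest = $4,759,776.00, so EBIT − I = $13,964,003.80.
DCL = contribution ÷ (EBIT − I) = $28,713,479.80 ÷ $13,964,003.80 = 2.0562.

2.06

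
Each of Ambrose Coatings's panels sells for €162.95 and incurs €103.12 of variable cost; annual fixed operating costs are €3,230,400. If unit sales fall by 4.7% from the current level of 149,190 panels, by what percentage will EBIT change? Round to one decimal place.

At 149,190 units, contribution = 149,190 × €59.83 = €8,926,037.70.
Subtracting fixed costs: EBIT = €8,926,037.70 − €3,230,400 = €5,695,637.70.
Degree of operating leverage = €8,926,037.70 / €5,695,637.70 = 1.5672.
Operating income changes by 1.5672 × -4.7% = -7.4%.

-7.4%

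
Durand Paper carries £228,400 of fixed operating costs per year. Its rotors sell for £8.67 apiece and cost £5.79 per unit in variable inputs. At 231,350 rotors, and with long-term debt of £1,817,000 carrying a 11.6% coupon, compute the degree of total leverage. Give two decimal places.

Contribution at this volume is 231,350 × £2.88 = £666,288.00.
EBIT = £666,288.00 − £228,400 = £437,888.00. Interest = £210,772.00, so EBIT − I = £227,116.00.
DCL = contribution ÷ (EBIT − I) = £666,288.00 ÷ £227,116.00 = 2.9337.

2.93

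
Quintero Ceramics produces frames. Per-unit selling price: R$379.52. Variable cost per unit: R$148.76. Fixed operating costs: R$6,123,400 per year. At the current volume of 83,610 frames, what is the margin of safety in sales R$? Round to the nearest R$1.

R$21,660,802

Contribution margin per unit = R$379.52 − R$148.76 = R$230.76. Break-even units = R$6,123,400 ÷ R$230.76 = 26,535.79; break-even revenue = 26,535.79 × R$379.52 = R$10,070,864.83.
Actual sales revenue = 83,610 × R$379.52 = R$31,731,667.20.
Margin of safety = R$31,731,667.20 − R$10,070,864.83 = R$21,660,802.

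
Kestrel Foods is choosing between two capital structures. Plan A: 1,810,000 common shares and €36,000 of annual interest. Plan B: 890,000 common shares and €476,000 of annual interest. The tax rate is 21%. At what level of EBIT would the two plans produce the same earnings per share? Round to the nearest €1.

€901,652

At indifference, (EBIT − 36,000)(1 − t)/1,810,000 = (EBIT − 476,000)(1 − t)/890,000.
The (1 − t) factor cancels: (EBIT − 36,000) × 890,000 = (EBIT − 476,000) × 1,810,000.
EBIT × (1,810,000 − 890,000) = 476,000 × 1,810,000 − 36,000 × 890,000 = 829,520,000,000, so EBIT = 829,520,000,000 ÷ 920,000 = 901,652.17.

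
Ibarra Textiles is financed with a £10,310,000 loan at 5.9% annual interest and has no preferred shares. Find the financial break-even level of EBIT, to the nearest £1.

£608,290

Annual interest = 5.9% × £10,310,000 = £608,290.00.
Without preferred stock the financial break-even is simply EBIT = interest = £608,290.00.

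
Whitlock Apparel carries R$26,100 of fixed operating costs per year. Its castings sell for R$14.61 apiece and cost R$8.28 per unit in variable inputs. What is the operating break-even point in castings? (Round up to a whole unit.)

Each unit contributes R$14.61 − R$8.28 = R$6.33.
Break-even Q = R$26,100 / R$6.33 = 4,123.22 → 4,124 castings.

4,124 castings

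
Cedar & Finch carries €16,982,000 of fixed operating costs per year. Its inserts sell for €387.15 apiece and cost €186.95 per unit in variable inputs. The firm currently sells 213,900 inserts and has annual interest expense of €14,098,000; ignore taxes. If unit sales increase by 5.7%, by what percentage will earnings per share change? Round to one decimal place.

+20.8%

Contribution at this volume is 213,900 × €200.20 = €42,822,780.00.
EBIT = €42,822,780.00 − €16,982,000 = €25,840,780.00.
After interest of €14,098,000.00, pre-tax earnings = €11,742,780.00.
Degree of combined leverage = contribution ÷ (EBIT − I) = €42,822,780.00 ÷ €11,742,780.00 = 3.6467.
EPS therefore changes by 3.6467 × (+5.7%) = +20.8%.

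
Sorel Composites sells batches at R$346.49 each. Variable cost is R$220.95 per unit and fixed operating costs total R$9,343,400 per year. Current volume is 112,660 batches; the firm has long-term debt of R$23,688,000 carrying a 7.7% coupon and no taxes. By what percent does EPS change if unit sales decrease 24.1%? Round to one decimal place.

-114.5%

At 112,660 units, contribution = 112,660 × R$125.54 = R$14,143,336.40.
Subtracting fixed costs: EBIT = R$14,143,336.40 − R$9,343,400 = R$4,799,936.40.
Interest = R$1,823,976.00, so EBIT − I = R$2,975,960.40.
DCL = total CM / (EBIT − I) = R$14,143,336.40 / R$2,975,960.40 = 4.7525.
EPS therefore changes by 4.7525 × (-24.1%) = -114.5%.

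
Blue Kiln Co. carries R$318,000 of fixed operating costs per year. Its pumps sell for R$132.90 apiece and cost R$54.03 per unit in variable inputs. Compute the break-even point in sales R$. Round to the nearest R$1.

Contribution margin per unit = R$132.90 − R$54.03 = R$78.87, a CM ratio of R$78.87 ÷ R$132.90 = 0.5935.
Break-even revenue = fixed costs × price ÷ CM = R$318,000 × R$132.90 ÷ R$78.87 = R$535,846.

R$535,846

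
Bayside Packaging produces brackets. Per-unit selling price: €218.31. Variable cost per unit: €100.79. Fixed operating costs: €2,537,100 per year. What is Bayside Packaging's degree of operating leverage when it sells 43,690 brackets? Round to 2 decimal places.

1.98

Contribution at this volume is 43,690 × €117.52 = €5,134,448.80.
Operating income = contribution − fixed costs = €5,134,448.80 − €2,537,100 = €2,597,348.80.
Degree of operating leverage = €5,134,448.80 / €2,597,348.80 = 1.9768.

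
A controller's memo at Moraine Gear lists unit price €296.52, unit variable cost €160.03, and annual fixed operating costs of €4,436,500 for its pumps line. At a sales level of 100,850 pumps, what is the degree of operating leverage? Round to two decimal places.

At 100,850 units, contribution = 100,850 × €136.49 = €13,765,016.50.
Operating income = contribution − fixed costs = €13,765,016.50 − €4,436,500 = €9,328,516.50.
Degree of operating leverage = €13,765,016.50 / €9,328,516.50 = 1.4756.

1.48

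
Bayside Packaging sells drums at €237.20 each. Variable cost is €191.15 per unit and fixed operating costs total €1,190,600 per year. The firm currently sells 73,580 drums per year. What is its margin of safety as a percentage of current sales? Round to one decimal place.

Unit CM = price − variable cost = €237.20 − €191.15 = €46.05. Break-even units = €1,190,600 ÷ €46.05 = 25,854.51; break-even revenue = 25,854.51 × €237.20 = €6,132,688.82.
Actual sales revenue = 73,580 × €237.20 = €17,453,176.00.
Margin of safety = (€17,453,176.00 − €6,132,688.82) ÷ €17,453,176.00 = 64.9%.

64.9%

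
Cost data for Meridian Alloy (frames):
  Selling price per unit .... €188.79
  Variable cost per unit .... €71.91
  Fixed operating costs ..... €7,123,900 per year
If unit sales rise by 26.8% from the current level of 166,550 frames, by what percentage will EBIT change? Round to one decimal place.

Contribution at this volume is 166,550 × €116.88 = €19,466,364.00.
Subtracting fixed costs: EBIT = €19,466,364.00 − €7,123,900 = €12,342,464.00.
Degree of operating leverage = €19,466,364.00 / €12,342,464.00 = 1.5772.
%ΔEBIT = DOL × %ΔSales = 1.5772 × +26.8% = +42.3%.

+42.3%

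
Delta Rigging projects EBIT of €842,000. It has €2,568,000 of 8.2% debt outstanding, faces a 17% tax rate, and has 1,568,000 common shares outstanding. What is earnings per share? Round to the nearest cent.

Interest = €210,576.00, so EBT = €842,000 − €210,576.00 = €631,424.00.
After tax at 17%: net income = €631,424.00 × 0.83 = €524,081.92.
EPS = €524,081.92 ÷ 1,568,000 = €0.33.

€0.33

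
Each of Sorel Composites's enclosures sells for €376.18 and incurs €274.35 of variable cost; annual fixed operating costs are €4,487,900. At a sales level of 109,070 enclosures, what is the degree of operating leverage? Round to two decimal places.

Contribution at this volume is 109,070 × €101.83 = €11,106,598.10.
EBIT = €11,106,598.10 − €4,487,900 = €6,618,698.10.
Degree of operating leverage = €11,106,598.10 / €6,618,698.10 = 1.6781.

1.68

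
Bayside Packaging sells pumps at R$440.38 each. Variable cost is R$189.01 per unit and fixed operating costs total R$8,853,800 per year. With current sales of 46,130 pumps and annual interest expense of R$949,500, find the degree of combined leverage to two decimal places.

6.47

Contribution at this volume is 46,130 × R$251.37 = R$11,595,698.10.
Operating income = contribution − fixed costs = R$11,595,698.10 − R$8,853,800 = R$2,741,898.10. Interest = R$949,500.00, so EBIT − I = R$1,792,398.10.
Degree of total leverage = total CM / (EBIT − interest) = R$11,595,698.10 / R$1,792,398.10 = 6.4694.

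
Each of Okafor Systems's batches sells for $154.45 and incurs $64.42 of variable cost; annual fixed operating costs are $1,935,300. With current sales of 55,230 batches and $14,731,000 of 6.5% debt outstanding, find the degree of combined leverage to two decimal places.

2.39

Total contribution margin = 55,230 × $90.03 = $4,972,356.90.
EBIT = $4,972,356.90 − $1,935,300 = $3,037,056.90. Interest = $957,515.00, so EBIT − I = $2,079,541.90.
DCL = contribution ÷ (EBIT − I) = $4,972,356.90 ÷ $2,079,541.90 = 2.3911.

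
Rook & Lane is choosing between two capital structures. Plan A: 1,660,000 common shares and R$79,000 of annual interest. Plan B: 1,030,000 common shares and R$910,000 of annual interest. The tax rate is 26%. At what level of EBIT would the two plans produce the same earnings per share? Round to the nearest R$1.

R$2,268,619

At indifference, (EBIT − 79,000)(1 − t)/1,660,000 = (EBIT − 910,000)(1 − t)/1,030,000.
The (1 − t) factor cancels: (EBIT − 79,000) × 1,030,000 = (EBIT − 910,000) × 1,660,000.
Solving, EBIT = (910,000·1,660,000 − 79,000·1,030,000) / (1,660,000 − 1,030,000) = 1,429,230,000,000 / 630,000 = 2,268,619.05.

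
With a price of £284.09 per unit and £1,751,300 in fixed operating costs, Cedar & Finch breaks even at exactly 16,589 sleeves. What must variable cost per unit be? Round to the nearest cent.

At break-even, FC = Q × (P − VC), so P − VC = £1,751,300 ÷ 16,589 = £105.5700.
Hence VC = price − CM = £284.09 − £105.5700 = £178.52.

£178.52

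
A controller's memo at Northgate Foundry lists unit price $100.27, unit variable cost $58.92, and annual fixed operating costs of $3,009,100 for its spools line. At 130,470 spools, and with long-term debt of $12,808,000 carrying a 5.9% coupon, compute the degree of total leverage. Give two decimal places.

Contribution at this volume is 130,470 × $41.35 = $5,394,934.50.
Operating income = contribution − fixed costs = $5,394,934.50 − $3,009,100 = $2,385,834.50. Interest = $755,672.00.
DOL = $5,394,934.50 ÷ $2,385,834.50 = 2.2612; DFL = $2,385,834.50 ÷ $1,630,162.50 = 1.4636.
DCL = DOL × DFL = 2.2612 × 1.4636 = 3.3095.

3.31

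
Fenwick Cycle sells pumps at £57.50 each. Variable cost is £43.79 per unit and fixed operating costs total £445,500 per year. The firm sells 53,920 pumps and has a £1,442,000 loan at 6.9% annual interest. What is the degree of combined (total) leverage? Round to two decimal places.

3.81

Total contribution margin = 53,920 × £13.71 = £739,243.20.
EBIT = £739,243.20 − £445,500 = £293,743.20. Interest = £99,498.00.
DOL = £739,243.20 ÷ £293,743.20 = 2.5166; DFL = £293,743.20 ÷ £194,245.20 = 1.5122.
DCL = DOL × DFL = 2.5166 × 1.5122 = 3.8056.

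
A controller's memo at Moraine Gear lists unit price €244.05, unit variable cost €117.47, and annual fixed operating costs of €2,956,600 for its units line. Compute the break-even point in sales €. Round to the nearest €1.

CM per unit = €244.05 − €117.47 = €126.58; CM ratio = €126.58 / €244.05 = 0.5187.
Break-even revenue = fixed costs × price ÷ CM = €2,956,600 × €244.05 ÷ €126.58 = €5,700,413.

€5,700,413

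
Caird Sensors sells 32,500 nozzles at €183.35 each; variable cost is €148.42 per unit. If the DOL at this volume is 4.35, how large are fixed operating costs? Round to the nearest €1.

€874,254

Total contribution margin = 32,500 × €34.93 = €1,135,225.00.
DOL = contribution / EBIT, so EBIT = €1,135,225.00 / 4.35 = €260,971.26.
Fixed costs = CM − EBIT = €1,135,225.00 − €260,971.26 = €874,254.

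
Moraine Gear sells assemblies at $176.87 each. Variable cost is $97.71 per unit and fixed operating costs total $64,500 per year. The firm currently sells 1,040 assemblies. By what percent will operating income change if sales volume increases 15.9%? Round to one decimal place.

+73.4%

At 1,040 units, contribution = 1,040 × $79.16 = $82,326.40.
Operating income = contribution − fixed costs = $82,326.40 − $64,500 = $17,826.40.
DOL = contribution ÷ EBIT = $82,326.40 ÷ $17,826.40 = 4.6182.
Operating income changes by 4.6182 × +15.9% = +73.4%.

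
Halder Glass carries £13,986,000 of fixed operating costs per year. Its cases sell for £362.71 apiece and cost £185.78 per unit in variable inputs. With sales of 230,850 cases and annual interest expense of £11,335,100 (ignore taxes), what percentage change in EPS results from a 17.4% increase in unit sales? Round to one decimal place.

At 230,850 units, contribution = 230,850 × £176.93 = £40,844,290.50.
Subtracting fixed costs: EBIT = £40,844,290.50 − £13,986,000 = £26,858,290.50.
Interest = £11,335,100.00, so EBIT − I = £15,523,190.50.
DCL = total CM / (EBIT − I) = £40,844,290.50 / £15,523,190.50 = 2.6312.
%ΔEPS = DCL × %ΔSales = 2.6312 × +17.4% = +45.8%.

+45.8%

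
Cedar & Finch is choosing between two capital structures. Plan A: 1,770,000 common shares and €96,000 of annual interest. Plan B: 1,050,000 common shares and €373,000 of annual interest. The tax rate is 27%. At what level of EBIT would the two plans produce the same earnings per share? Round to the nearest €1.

€776,958

Set EPS_A = EPS_B: (EBIT − €96,000)(1 − 0.27) ÷ 1,770,000 = (EBIT − €373,000)(1 − 0.27) ÷ 1,050,000.
The (1 − t) factor cancels: (EBIT − 96,000) × 1,050,000 = (EBIT − 373,000) × 1,770,000.
EBIT × (1,770,000 − 1,050,000) = 373,000 × 1,770,000 − 96,000 × 1,050,000 = 559,410,000,000, so EBIT = 559,410,000,000 ÷ 720,000 = 776,958.33.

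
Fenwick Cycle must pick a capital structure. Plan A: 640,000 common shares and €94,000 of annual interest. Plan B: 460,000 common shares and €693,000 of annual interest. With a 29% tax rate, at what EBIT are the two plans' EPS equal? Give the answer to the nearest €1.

€2,223,778

Set EPS_A = EPS_B: (EBIT − €94,000)(1 − 0.29) ÷ 640,000 = (EBIT − €693,000)(1 − 0.29) ÷ 460,000.
Cancelling (1 − t) and cross-multiplying: 460,000·(EBIT − 94,000) = 640,000·(EBIT − 693,000).
Solving, EBIT = (693,000·640,000 − 94,000·460,000) / (640,000 − 460,000) = 400,280,000,000 / 180,000 = 2,223,777.78.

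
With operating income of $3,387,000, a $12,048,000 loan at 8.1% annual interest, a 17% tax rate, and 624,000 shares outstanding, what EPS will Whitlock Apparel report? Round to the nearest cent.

Interest = $975,888.00, so EBT = $3,387,000 − $975,888.00 = $2,411,112.00.
Net income = $2,411,112.00 × (1 − 0.17) = $2,001,222.96.
EPS = $2,001,222.96 ÷ 624,000 = $3.21.

$3.21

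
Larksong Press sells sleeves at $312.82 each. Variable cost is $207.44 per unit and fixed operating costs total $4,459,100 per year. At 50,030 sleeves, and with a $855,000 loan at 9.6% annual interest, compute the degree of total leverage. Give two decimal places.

At 50,030 units, contribution = 50,030 × $105.38 = $5,272,161.40.
Subtracting fixed costs: EBIT = $5,272,161.40 − $4,459,100 = $813,061.40. Interest = $82,080.00, so EBIT − I = $730,981.40.
DCL = contribution ÷ (EBIT − I) = $5,272,161.40 ÷ $730,981.40 = 7.2124.

7.21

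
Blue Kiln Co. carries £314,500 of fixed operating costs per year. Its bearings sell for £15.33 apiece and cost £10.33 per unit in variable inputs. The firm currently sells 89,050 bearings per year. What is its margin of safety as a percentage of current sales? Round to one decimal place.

Unit CM = price − variable cost = £15.33 − £10.33 = £5.00. Break-even units = £314,500 ÷ £5.00 = 62,900.00; break-even revenue = 62,900.00 × £15.33 = £964,257.00.
Current sales = 89,050 × £15.33 = £1,365,136.50.
Margin of safety = (£1,365,136.50 − £964,257.00) ÷ £1,365,136.50 = 29.4%.

29.4%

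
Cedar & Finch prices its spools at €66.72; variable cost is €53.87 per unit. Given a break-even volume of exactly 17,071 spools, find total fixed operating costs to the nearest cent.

Each unit contributes €66.72 − €53.87 = €12.85.
Since BE = FC / CM, FC = 17,071 × €12.85 = €219,362.35.

€219,362.35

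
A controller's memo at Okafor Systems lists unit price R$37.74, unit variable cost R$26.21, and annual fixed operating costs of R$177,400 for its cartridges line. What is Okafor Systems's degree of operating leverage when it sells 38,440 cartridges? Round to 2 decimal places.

1.67

Contribution at this volume is 38,440 × R$11.53 = R$443,213.20.
EBIT = R$443,213.20 − R$177,400 = R$265,813.20.
DOL = contribution ÷ EBIT = R$443,213.20 ÷ R$265,813.20 = 1.6674.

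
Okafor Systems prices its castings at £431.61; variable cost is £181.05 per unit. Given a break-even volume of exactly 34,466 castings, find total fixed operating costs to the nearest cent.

£8,635,800.96

Unit CM = price − variable cost = £431.61 − £181.05 = £250.56.
Since BE = FC / CM, FC = 34,466 × £250.56 = £8,635,800.96.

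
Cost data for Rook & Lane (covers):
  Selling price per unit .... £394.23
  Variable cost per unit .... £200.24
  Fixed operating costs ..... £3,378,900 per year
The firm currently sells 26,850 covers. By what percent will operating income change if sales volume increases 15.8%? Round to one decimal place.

Total contribution margin = 26,850 × £193.99 = £5,208,631.50.
EBIT = £5,208,631.50 − £3,378,900 = £1,829,731.50.
DOL = contribution ÷ EBIT = £5,208,631.50 ÷ £1,829,731.50 = 2.8467.
So EBIT moves 2.8467 × (+15.8%) = +45.0%.

+45.0%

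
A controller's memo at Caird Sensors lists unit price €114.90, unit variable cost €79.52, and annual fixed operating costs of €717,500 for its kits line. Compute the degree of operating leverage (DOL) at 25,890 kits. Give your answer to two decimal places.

Total contribution margin = 25,890 × €35.38 = €915,988.20.
EBIT = €915,988.20 − €717,500 = €198,488.20.
Degree of operating leverage = €915,988.20 / €198,488.20 = 4.6148.

4.61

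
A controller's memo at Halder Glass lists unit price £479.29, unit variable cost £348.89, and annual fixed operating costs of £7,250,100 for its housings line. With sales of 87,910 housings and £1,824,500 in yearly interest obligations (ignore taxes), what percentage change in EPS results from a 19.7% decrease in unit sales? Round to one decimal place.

Contribution at this volume is 87,910 × £130.40 = £11,463,464.00.
EBIT = £11,463,464.00 − £7,250,100 = £4,213,364.00.
After interest of £1,824,500.00, pre-tax earnings = £2,388,864.00.
Degree of combined leverage = contribution ÷ (EBIT − I) = £11,463,464.00 ÷ £2,388,864.00 = 4.7987.
%ΔEPS = DCL × %ΔSales = 4.7987 × -19.7% = -94.5%.

-94.5%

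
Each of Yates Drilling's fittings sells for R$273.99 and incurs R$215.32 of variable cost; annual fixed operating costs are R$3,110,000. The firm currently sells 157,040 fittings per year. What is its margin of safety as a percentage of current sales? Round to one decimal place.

Unit CM = price − variable cost = R$273.99 − R$215.32 = R$58.67. Break-even units = R$3,110,000 ÷ R$58.67 = 53,008.35; break-even revenue = 53,008.35 × R$273.99 = R$14,523,758.31.
Actual sales revenue = 157,040 × R$273.99 = R$43,027,389.60.
Margin of safety = (R$43,027,389.60 − R$14,523,758.31) ÷ R$43,027,389.60 = 66.2%.

66.2%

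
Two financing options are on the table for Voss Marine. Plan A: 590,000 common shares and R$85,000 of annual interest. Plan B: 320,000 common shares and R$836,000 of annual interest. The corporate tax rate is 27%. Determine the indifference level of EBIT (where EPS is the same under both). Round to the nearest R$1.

R$1,726,074

Set EPS_A = EPS_B: (EBIT − R$85,000)(1 − 0.27) ÷ 590,000 = (EBIT − R$836,000)(1 − 0.27) ÷ 320,000.
Cancelling (1 − t) and cross-multiplying: 320,000·(EBIT − 85,000) = 590,000·(EBIT − 836,000).
EBIT × (590,000 − 320,000) = 836,000 × 590,000 − 85,000 × 320,000 = 466,040,000,000, so EBIT = 466,040,000,000 ÷ 270,000 = 1,726,074.07.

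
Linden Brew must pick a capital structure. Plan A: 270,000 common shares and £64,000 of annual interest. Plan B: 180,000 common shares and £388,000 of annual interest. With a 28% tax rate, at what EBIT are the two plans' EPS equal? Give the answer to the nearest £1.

£1,036,000

At indifference, (EBIT − 64,000)(1 − t)/270,000 = (EBIT − 388,000)(1 − t)/180,000.
The (1 − t) factor cancels: (EBIT − 64,000) × 180,000 = (EBIT − 388,000) × 270,000.
Solving, EBIT = (388,000·270,000 − 64,000·180,000) / (270,000 − 180,000) = 93,240,000,000 / 90,000 = 1,036,000.00.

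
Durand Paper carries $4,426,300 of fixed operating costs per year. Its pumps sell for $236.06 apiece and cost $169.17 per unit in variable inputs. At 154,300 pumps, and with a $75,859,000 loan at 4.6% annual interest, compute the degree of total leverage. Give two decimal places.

Contribution at this volume is 154,300 × $66.89 = $10,321,127.00.
Operating income = contribution − fixed costs = $10,321,127.00 − $4,426,300 = $5,894,827.00. Interest = $3,489,514.00, so EBIT − I = $2,405,313.00.
DCL = contribution ÷ (EBIT − I) = $10,321,127.00 ÷ $2,405,313.00 = 4.2910.

4.29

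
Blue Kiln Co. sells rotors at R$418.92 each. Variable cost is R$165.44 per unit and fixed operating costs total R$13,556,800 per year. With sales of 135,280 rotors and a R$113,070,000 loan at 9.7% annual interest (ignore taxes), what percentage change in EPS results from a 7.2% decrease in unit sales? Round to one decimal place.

Total contribution margin = 135,280 × R$253.48 = R$34,290,774.40.
EBIT = R$34,290,774.40 − R$13,556,800 = R$20,733,974.40.
After interest of R$10,967,790.00, pre-tax earnings = R$9,766,184.40.
DCL = total CM / (EBIT − I) = R$34,290,774.40 / R$9,766,184.40 = 3.5112.
%ΔEPS = DCL × %ΔSales = 3.5112 × -7.2% = -25.3%.

-25.3%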